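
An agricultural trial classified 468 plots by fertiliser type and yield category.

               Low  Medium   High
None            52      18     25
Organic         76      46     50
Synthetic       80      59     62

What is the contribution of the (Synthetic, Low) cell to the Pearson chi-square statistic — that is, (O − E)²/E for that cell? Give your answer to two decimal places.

0.98

Row total (Synthetic) = 201; column total (Low) = 208; N = 468.
Expected count E = 201 × 208 / 468 = 89.333.
Contribution = (O − E)²/E = (80 − 89.333)² / 89.333 = 0.98.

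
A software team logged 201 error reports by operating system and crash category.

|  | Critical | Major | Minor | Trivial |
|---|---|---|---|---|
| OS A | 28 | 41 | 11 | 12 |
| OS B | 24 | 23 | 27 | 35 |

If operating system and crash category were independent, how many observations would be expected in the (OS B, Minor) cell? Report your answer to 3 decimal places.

Row total (OS B) = 109; column total (Minor) = 38; grand total N = 201.
Expected count = (row total × column total) / N = 109 × 38 / 201 = 20.607.

20.607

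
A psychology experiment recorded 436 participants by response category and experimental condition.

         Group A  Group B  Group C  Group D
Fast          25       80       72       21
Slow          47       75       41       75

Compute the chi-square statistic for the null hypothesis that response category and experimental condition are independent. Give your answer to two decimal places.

42.45

Row totals: 198, 238. Column totals: 72, 155, 113, 96. Grand total N = 436.
Expected counts (row total × column total / N):
  Fast, Group A: 198×72/436 = 32.697
  Fast, Group B: 198×155/436 = 70.390
  Fast, Group C: 198×113/436 = 51.317
  Fast, Group D: 198×96/436 = 43.596
  Slow, Group A: 238×72/436 = 39.303
  Slow, Group B: 238×155/436 = 84.610
  Slow, Group C: 238×113/436 = 61.683
  Slow, Group D: 238×96/436 = 52.404
Contributions (O − E)²/E:
  (25 − 32.697)²/32.697 = 1.8119
  (80 − 70.390)²/70.390 = 1.3120
  (72 − 51.317)²/51.317 = 8.3362
  (21 − 43.596)²/43.596 = 11.7116
  (47 − 39.303)²/39.303 = 1.5074
  (75 − 84.610)²/84.610 = 1.0915
  (41 − 61.683)²/61.683 = 6.9352
  (75 − 52.404)²/52.404 = 9.7431
χ² = 1.8119 + 1.3120 + 8.3362 + 11.7116 + 1.5074 + 1.0915 + 6.9352 + 9.7431 = 42.45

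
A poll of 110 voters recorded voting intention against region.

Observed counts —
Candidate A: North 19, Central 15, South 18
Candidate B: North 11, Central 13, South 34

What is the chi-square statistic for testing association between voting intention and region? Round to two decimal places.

Row totals: 52, 58. Column totals: 30, 28, 52. Grand total N = 110.
Expected counts (row total × column total / N):
  Candidate A, North: 52×30/110 = 14.1818
  Candidate A, Central: 52×28/110 = 13.2364
  Candidate A, South: 52×52/110 = 24.5818
  Candidate B, North: 58×30/110 = 15.8182
  Candidate B, Central: 58×28/110 = 14.7636
  Candidate B, South: 58×52/110 = 27.4182
Contributions (O − E)²/E:
  (19 − 14.1818)²/14.1818 = 1.6370
  (15 − 13.2364)²/13.2364 = 0.2350
  (18 − 24.5818)²/24.5818 = 1.7623
  (11 − 15.8182)²/15.8182 = 1.4676
  (13 − 14.7636)²/14.7636 = 0.2107
  (34 − 27.4182)²/27.4182 = 1.5800
χ² = 1.6370 + 0.2350 + 1.7623 + 1.4676 + 0.2107 + 1.5800 = 6.89

6.89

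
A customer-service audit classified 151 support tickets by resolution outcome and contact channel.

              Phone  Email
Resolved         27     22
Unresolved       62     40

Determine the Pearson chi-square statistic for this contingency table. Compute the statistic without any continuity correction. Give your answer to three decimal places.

Row totals: 49, 102. Column totals: 89, 62. Grand total N = 151.
Expected counts (row total × column total / N):
  Resolved, Phone: 49×89/151 = 28.8808
  Resolved, Email: 49×62/151 = 20.1192
  Unresolved, Phone: 102×89/151 = 60.1192
  Unresolved, Email: 102×62/151 = 41.8808
Contributions (O − E)²/E:
  (27 − 28.8808)²/28.8808 = 0.1225
  (22 − 20.1192)²/20.1192 = 0.1758
  (62 − 60.1192)²/60.1192 = 0.0588
  (40 − 41.8808)²/41.8808 = 0.0845
χ² = 0.1225 + 0.1758 + 0.0588 + 0.0845 = 0.442

0.442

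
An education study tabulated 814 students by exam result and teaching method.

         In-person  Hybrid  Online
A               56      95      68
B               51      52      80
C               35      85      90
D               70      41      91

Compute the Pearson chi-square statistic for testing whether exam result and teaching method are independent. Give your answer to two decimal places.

Row totals: 219, 183, 210, 202. Column totals: 212, 273, 329. Grand total N = 814.
Expected counts (row total × column total / N):
  A, In-person: 219×212/814 = 57.037
  A, Hybrid: 219×273/814 = 73.448
  A, Online: 219×329/814 = 88.515
  B, In-person: 183×212/814 = 47.661
  B, Hybrid: 183×273/814 = 61.375
  B, Online: 183×329/814 = 73.964
  C, In-person: 210×212/814 = 54.693
  C, Hybrid: 210×273/814 = 70.430
  C, Online: 210×329/814 = 84.877
  D, In-person: 202×212/814 = 52.609
  D, Hybrid: 202×273/814 = 67.747
  D, Online: 202×329/814 = 81.644
Contributions (O − E)²/E:
  (56 − 57.037)²/57.037 = 0.0189
  (95 − 73.448)²/73.448 = 6.3240
  (68 − 88.515)²/88.515 = 4.7547
  (51 − 47.661)²/47.661 = 0.2339
  (52 − 61.375)²/61.375 = 1.4320
  (80 − 73.964)²/73.964 = 0.4926
  (35 − 54.693)²/54.693 = 7.0907
  (85 − 70.430)²/70.430 = 3.0141
  (90 − 84.877)²/84.877 = 0.3092
  (70 − 52.609)²/52.609 = 5.7490
  (41 − 67.747)²/67.747 = 10.5599
  (91 − 81.644)²/81.644 = 1.0722
χ² = 0.0189 + 6.3240 + 4.7547 + 0.2339 + 1.4320 + 0.4926 + 7.0907 + 3.0141 + 0.3092 + 5.7490 + 10.5599 + 1.0722 = 41.05

41.05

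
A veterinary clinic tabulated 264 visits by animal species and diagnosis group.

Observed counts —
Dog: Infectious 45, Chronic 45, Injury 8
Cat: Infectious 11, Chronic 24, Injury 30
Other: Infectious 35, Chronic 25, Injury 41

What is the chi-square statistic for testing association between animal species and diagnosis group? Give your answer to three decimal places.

40.905

Row totals: 98, 65, 101. Column totals: 91, 94, 79. Grand total N = 264.
Expected counts (row total × column total / N):
  Dog, Infectious: 98×91/264 = 33.78030
  Dog, Chronic: 98×94/264 = 34.89394
  Dog, Injury: 98×79/264 = 29.32576
  Cat, Infectious: 65×91/264 = 22.40530
  Cat, Chronic: 65×94/264 = 23.14394
  Cat, Injury: 65×79/264 = 19.45076
  Other, Infectious: 101×91/264 = 34.81439
  Other, Chronic: 101×94/264 = 35.96212
  Other, Injury: 101×79/264 = 30.22348
Contributions (O − E)²/E:
  (45 − 33.78030)²/33.78030 = 3.7265
  (45 − 34.89394)²/34.89394 = 2.9269
  (8 − 29.32576)²/29.32576 = 15.5081
  (11 − 22.40530)²/22.40530 = 5.8058
  (24 − 23.14394)²/23.14394 = 0.0317
  (30 − 19.45076)²/19.45076 = 5.7214
  (35 − 34.81439)²/34.81439 = 0.0010
  (25 − 35.96212)²/35.96212 = 3.3415
  (41 − 30.22348)²/30.22348 = 3.8425
χ² = 3.7265 + 2.9269 + 15.5081 + 5.8058 + 0.0317 + 5.7214 + 0.0010 + 3.3415 + 3.8425 = 40.905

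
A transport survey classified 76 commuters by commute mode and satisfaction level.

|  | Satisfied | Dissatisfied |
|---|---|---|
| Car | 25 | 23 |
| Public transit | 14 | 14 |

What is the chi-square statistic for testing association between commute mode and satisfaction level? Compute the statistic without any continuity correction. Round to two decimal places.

Row totals: 48, 28. Column totals: 39, 37. Grand total N = 76.
Expected counts (row total × column total / N):
  Car, Satisfied: 48×39/76 = 24.632
  Car, Dissatisfied: 48×37/76 = 23.368
  Public transit, Satisfied: 28×39/76 = 14.368
  Public transit, Dissatisfied: 28×37/76 = 13.632
Contributions (O − E)²/E:
  (25 − 24.632)²/24.632 = 0.0055
  (23 − 23.368)²/23.368 = 0.0058
  (14 − 14.368)²/14.368 = 0.0094
  (14 − 13.632)²/13.632 = 0.0099
χ² = 0.0055 + 0.0058 + 0.0094 + 0.0099 = 0.03

0.03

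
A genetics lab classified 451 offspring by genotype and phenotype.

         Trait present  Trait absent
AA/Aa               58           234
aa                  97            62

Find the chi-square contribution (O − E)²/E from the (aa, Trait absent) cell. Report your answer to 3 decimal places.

17.191

Row total (aa) = 159; column total (Trait absent) = 296; N = 451.
Expected count E = 159 × 296 / 451 = 104.3548.
Contribution = (O − E)²/E = (62 − 104.3548)² / 104.3548 = 17.191.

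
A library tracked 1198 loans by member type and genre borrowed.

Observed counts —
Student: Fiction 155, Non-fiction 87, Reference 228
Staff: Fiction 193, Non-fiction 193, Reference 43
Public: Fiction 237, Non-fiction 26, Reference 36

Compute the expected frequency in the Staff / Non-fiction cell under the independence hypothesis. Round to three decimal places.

109.578

Row total (Staff) = 429; column total (Non-fiction) = 306; grand total N = 1198.
Expected count = (row total × column total) / N = 429 × 306 / 1198 = 109.578.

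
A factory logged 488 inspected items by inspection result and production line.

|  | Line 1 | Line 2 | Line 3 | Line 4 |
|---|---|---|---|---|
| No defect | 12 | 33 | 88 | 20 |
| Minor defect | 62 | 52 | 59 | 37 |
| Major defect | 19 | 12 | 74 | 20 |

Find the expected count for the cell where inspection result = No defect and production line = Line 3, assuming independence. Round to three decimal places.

Row total (No defect) = 153; column total (Line 3) = 221; grand total N = 488.
Expected count = (row total × column total) / N = 153 × 221 / 488 = 69.289.

69.289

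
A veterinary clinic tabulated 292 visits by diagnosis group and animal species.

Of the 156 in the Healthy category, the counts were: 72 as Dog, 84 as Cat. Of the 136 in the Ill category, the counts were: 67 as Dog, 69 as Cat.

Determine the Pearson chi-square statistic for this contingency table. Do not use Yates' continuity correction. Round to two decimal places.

0.28

Row totals: 156, 136. Column totals: 139, 153. Grand total N = 292.
Expected counts (row total × column total / N):
  Healthy, Dog: 156×139/292 = 74.260
  Healthy, Cat: 156×153/292 = 81.740
  Ill, Dog: 136×139/292 = 64.740
  Ill, Cat: 136×153/292 = 71.260
Contributions (O − E)²/E:
  (72 − 74.260)²/74.260 = 0.0688
  (84 − 81.740)²/81.740 = 0.0625
  (67 − 64.740)²/64.740 = 0.0789
  (69 − 71.260)²/71.260 = 0.0717
χ² = 0.0688 + 0.0625 + 0.0789 + 0.0717 = 0.28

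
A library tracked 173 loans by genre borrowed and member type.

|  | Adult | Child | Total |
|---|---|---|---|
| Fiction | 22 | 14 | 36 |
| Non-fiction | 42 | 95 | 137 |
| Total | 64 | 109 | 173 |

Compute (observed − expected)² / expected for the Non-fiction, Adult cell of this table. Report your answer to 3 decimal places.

Row total (Non-fiction) = 137; column total (Adult) = 64; N = 173.
Expected count E = 137 × 64 / 173 = 50.6821.
Contribution = (O − E)²/E = (42 − 50.6821)² / 50.6821 = 1.487.

1.487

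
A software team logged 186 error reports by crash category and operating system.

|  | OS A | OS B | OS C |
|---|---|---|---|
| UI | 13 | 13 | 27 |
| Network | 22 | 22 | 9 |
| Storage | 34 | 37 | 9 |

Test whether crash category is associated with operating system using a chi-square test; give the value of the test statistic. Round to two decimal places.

Row totals: 53, 53, 80. Column totals: 69, 72, 45. Grand total N = 186.
Expected counts (row total × column total / N):
  UI, OS A: 53×69/186 = 19.6613
  UI, OS B: 53×72/186 = 20.5161
  UI, OS C: 53×45/186 = 12.8226
  Network, OS A: 53×69/186 = 19.6613
  Network, OS B: 53×72/186 = 20.5161
  Network, OS C: 53×45/186 = 12.8226
  Storage, OS A: 80×69/186 = 29.6774
  Storage, OS B: 80×72/186 = 30.9677
  Storage, OS C: 80×45/186 = 19.3548
Contributions (O − E)²/E:
  (13 − 19.6613)²/19.6613 = 2.2569
  (13 − 20.5161)²/20.5161 = 2.7535
  (27 − 12.8226)²/12.8226 = 15.6753
  (22 − 19.6613)²/19.6613 = 0.2782
  (22 − 20.5161)²/20.5161 = 0.1073
  (9 − 12.8226)²/12.8226 = 1.1396
  (34 − 29.6774)²/29.6774 = 0.6296
  (37 − 30.9677)²/30.9677 = 1.1751
  (9 − 19.3548)²/19.3548 = 5.5398
χ² = 2.2569 + 2.7535 + 15.6753 + 0.2782 + 0.1073 + 1.1396 + 0.6296 + 1.1751 + 5.5398 = 29.56

29.56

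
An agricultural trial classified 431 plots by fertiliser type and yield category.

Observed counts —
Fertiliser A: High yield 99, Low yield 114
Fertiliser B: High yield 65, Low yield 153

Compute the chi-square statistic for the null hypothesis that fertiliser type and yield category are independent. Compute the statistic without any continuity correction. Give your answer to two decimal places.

Row totals: 213, 218. Column totals: 164, 267. Grand total N = 431.
Expected counts (row total × column total / N):
  Fertiliser A, High yield: 213×164/431 = 81.049
  Fertiliser A, Low yield: 213×267/431 = 131.951
  Fertiliser B, High yield: 218×164/431 = 82.951
  Fertiliser B, Low yield: 218×267/431 = 135.049
Contributions (O − E)²/E:
  (99 − 81.049)²/81.049 = 3.9758
  (114 − 131.951)²/131.951 = 2.4421
  (65 − 82.951)²/82.951 = 3.8847
  (153 − 135.049)²/135.049 = 2.3861
χ² = 3.9758 + 2.4421 + 3.8847 + 2.3861 = 12.69

12.69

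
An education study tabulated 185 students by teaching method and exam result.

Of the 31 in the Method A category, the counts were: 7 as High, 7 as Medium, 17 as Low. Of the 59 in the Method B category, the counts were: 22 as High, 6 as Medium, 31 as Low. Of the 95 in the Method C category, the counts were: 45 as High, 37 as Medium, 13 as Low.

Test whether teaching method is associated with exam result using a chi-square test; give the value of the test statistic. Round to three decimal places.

37.242

Row totals: 31, 59, 95. Column totals: 74, 50, 61. Grand total N = 185.
Expected counts (row total × column total / N):
  Method A, High: 31×74/185 = 12.4000
  Method A, Medium: 31×50/185 = 8.3784
  Method A, Low: 31×61/185 = 10.2216
  Method B, High: 59×74/185 = 23.6000
  Method B, Medium: 59×50/185 = 15.9459
  Method B, Low: 59×61/185 = 19.4541
  Method C, High: 95×74/185 = 38.0000
  Method C, Medium: 95×50/185 = 25.6757
  Method C, Low: 95×61/185 = 31.3243
Contributions (O − E)²/E:
  (7 − 12.4000)²/12.4000 = 2.3516
  (7 − 8.3784)²/8.3784 = 0.2268
  (17 − 10.2216)²/10.2216 = 4.4951
  (22 − 23.6000)²/23.6000 = 0.1085
  (6 − 15.9459)²/15.9459 = 6.2035
  (31 − 19.4541)²/19.4541 = 6.8524
  (45 − 38.0000)²/38.0000 = 1.2895
  (37 − 25.6757)²/25.6757 = 4.9946
  (13 − 31.3243)²/31.3243 = 10.7195
χ² = 2.3516 + 0.2268 + 4.4951 + 0.1085 + 6.2035 + 6.8524 + 1.2895 + 4.9946 + 10.7195 = 37.242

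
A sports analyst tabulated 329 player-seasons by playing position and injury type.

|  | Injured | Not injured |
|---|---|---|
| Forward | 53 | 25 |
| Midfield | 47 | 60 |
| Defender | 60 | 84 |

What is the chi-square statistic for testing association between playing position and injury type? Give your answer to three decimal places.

Row totals: 78, 107, 144. Column totals: 160, 169. Grand total N = 329.
Expected counts (row total × column total / N):
  Forward, Injured: 78×160/329 = 37.93313
  Forward, Not injured: 78×169/329 = 40.06687
  Midfield, Injured: 107×160/329 = 52.03647
  Midfield, Not injured: 107×169/329 = 54.96353
  Defender, Injured: 144×160/329 = 70.03040
  Defender, Not injured: 144×169/329 = 73.96960
Contributions (O − E)²/E:
  (53 − 37.93313)²/37.93313 = 5.9845
  (25 − 40.06687)²/40.06687 = 5.6658
  (47 − 52.03647)²/52.03647 = 0.4875
  (60 − 54.96353)²/54.96353 = 0.4615
  (60 − 70.03040)²/70.03040 = 1.4366
  (84 − 73.96960)²/73.96960 = 1.3601
χ² = 5.9845 + 5.6658 + 0.4875 + 0.4615 + 1.4366 + 1.3601 = 15.396

15.396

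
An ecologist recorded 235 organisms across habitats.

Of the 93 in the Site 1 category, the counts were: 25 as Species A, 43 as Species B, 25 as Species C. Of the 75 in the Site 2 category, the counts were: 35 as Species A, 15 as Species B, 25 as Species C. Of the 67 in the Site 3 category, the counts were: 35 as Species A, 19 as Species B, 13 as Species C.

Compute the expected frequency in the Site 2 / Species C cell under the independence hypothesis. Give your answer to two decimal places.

Row total (Site 2) = 75; column total (Species C) = 63; grand total N = 235.
Expected count = (row total × column total) / N = 75 × 63 / 235 = 20.11.

20.11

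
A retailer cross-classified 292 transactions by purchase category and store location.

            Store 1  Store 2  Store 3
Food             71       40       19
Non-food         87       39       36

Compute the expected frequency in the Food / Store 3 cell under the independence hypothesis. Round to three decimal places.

24.486

Row total (Food) = 130; column total (Store 3) = 55; grand total N = 292.
Expected count = (row total × column total) / N = 130 × 55 / 292 = 24.486.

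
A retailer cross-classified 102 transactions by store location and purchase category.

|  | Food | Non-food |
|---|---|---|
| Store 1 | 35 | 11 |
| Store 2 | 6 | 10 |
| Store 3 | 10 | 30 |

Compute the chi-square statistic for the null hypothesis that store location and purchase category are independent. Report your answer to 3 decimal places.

Row totals: 46, 16, 40. Column totals: 51, 51. Grand total N = 102.
Expected counts (row total × column total / N):
  Store 1, Food: 46×51/102 = 23.0000
  Store 1, Non-food: 46×51/102 = 23.0000
  Store 2, Food: 16×51/102 = 8.0000
  Store 2, Non-food: 16×51/102 = 8.0000
  Store 3, Food: 40×51/102 = 20.0000
  Store 3, Non-food: 40×51/102 = 20.0000
Contributions (O − E)²/E:
  (35 − 23.0000)²/23.0000 = 6.2609
  (11 − 23.0000)²/23.0000 = 6.2609
  (6 − 8.0000)²/8.0000 = 0.5000
  (10 − 8.0000)²/8.0000 = 0.5000
  (10 − 20.0000)²/20.0000 = 5.0000
  (30 − 20.0000)²/20.0000 = 5.0000
χ² = 6.2609 + 6.2609 + 0.5000 + 0.5000 + 5.0000 + 5.0000 = 23.522

23.522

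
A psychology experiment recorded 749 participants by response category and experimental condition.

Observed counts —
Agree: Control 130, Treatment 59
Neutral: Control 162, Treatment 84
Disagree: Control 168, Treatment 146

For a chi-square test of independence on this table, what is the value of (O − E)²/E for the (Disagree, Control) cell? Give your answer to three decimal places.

3.201

Row total (Disagree) = 314; column total (Control) = 460; N = 749.
Expected count E = 314 × 460 / 749 = 192.8438.
Contribution = (O − E)²/E = (168 − 192.8438)² / 192.8438 = 3.201.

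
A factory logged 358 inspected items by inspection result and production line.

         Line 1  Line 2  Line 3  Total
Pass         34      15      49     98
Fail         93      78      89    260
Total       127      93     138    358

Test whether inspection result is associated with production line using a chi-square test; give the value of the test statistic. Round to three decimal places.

10.530

Grand total N = 358.
Expected counts (row total × column total / N):
  Pass, Line 1: 98×127/358 = 34.7654
  Pass, Line 2: 98×93/358 = 25.4581
  Pass, Line 3: 98×138/358 = 37.7765
  Fail, Line 1: 260×127/358 = 92.2346
  Fail, Line 2: 260×93/358 = 67.5419
  Fail, Line 3: 260×138/358 = 100.2235
Contributions (O − E)²/E:
  (34 − 34.7654)²/34.7654 = 0.0169
  (15 − 25.4581)²/25.4581 = 4.2962
  (49 − 37.7765)²/37.7765 = 3.3345
  (93 − 92.2346)²/92.2346 = 0.0064
  (78 − 67.5419)²/67.5419 = 1.6193
  (89 − 100.2235)²/100.2235 = 1.2569
χ² = 0.0169 + 4.2962 + 3.3345 + 0.0064 + 1.6193 + 1.2569 = 10.530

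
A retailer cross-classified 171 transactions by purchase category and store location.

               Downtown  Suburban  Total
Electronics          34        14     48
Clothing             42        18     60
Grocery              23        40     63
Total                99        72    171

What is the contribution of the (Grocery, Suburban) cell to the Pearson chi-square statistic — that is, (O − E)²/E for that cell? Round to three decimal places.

6.844

Row total (Grocery) = 63; column total (Suburban) = 72; N = 171.
Expected count E = 63 × 72 / 171 = 26.5263.
Contribution = (O − E)²/E = (40 − 26.5263)² / 26.5263 = 6.844.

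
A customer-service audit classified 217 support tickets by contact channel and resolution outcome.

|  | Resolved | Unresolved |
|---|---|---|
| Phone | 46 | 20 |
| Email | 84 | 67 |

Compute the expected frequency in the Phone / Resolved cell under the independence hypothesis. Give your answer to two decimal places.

39.54

Row total (Phone) = 66; column total (Resolved) = 130; grand total N = 217.
Expected count = (row total × column total) / N = 66 × 130 / 217 = 39.54.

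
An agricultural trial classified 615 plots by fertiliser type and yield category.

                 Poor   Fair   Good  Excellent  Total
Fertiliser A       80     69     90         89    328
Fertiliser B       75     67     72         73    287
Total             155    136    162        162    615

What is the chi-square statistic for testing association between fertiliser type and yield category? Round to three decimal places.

1.042

Grand total N = 615.
Expected counts (row total × column total / N):
  Fertiliser A, Poor: 328×155/615 = 82.6667
  Fertiliser A, Fair: 328×136/615 = 72.5333
  Fertiliser A, Good: 328×162/615 = 86.4000
  Fertiliser A, Excellent: 328×162/615 = 86.4000
  Fertiliser B, Poor: 287×155/615 = 72.3333
  Fertiliser B, Fair: 287×136/615 = 63.4667
  Fertiliser B, Good: 287×162/615 = 75.6000
  Fertiliser B, Excellent: 287×162/615 = 75.6000
Contributions (O − E)²/E:
  (80 − 82.6667)²/82.6667 = 0.0860
  (69 − 72.5333)²/72.5333 = 0.1721
  (90 − 86.4000)²/86.4000 = 0.1500
  (89 − 86.4000)²/86.4000 = 0.0782
  (75 − 72.3333)²/72.3333 = 0.0983
  (67 − 63.4667)²/63.4667 = 0.1967
  (72 − 75.6000)²/75.6000 = 0.1714
  (73 − 75.6000)²/75.6000 = 0.0894
χ² = 0.0860 + 0.1721 + 0.1500 + 0.0782 + 0.0983 + 0.1967 + 0.1714 + 0.0894 = 1.042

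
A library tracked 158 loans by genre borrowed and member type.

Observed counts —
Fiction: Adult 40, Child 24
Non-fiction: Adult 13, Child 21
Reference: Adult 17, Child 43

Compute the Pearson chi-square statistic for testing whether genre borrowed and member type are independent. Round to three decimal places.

Row totals: 64, 34, 60. Column totals: 70, 88. Grand total N = 158.
Expected counts (row total × column total / N):
  Fiction, Adult: 64×70/158 = 28.3544
  Fiction, Child: 64×88/158 = 35.6456
  Non-fiction, Adult: 34×70/158 = 15.0633
  Non-fiction, Child: 34×88/158 = 18.9367
  Reference, Adult: 60×70/158 = 26.5823
  Reference, Child: 60×88/158 = 33.4177
Contributions (O − E)²/E:
  (40 − 28.3544)²/28.3544 = 4.7830
  (24 − 35.6456)²/35.6456 = 3.8047
  (13 − 15.0633)²/15.0633 = 0.2826
  (21 − 18.9367)²/18.9367 = 0.2248
  (17 − 26.5823)²/26.5823 = 3.4542
  (43 − 33.4177)²/33.4177 = 2.7477
χ² = 4.7830 + 3.8047 + 0.2826 + 0.2248 + 3.4542 + 2.7477 = 15.297

15.297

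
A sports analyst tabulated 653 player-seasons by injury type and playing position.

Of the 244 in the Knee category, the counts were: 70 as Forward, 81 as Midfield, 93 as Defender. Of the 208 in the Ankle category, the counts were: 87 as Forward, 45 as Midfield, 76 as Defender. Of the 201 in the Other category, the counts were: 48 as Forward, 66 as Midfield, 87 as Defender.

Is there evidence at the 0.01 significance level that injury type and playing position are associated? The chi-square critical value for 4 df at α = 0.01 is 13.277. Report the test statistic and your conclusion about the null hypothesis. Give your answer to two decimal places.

18.97; reject H₀

Row totals: 244, 208, 201. Column totals: 205, 192, 256. Grand total N = 653.
Expected counts (row total × column total / N):
  Knee, Forward: 244×205/653 = 76.600
  Knee, Midfield: 244×192/653 = 71.743
  Knee, Defender: 244×256/653 = 95.657
  Ankle, Forward: 208×205/653 = 65.299
  Ankle, Midfield: 208×192/653 = 61.158
  Ankle, Defender: 208×256/653 = 81.544
  Other, Forward: 201×205/653 = 63.101
  Other, Midfield: 201×192/653 = 59.100
  Other, Defender: 201×256/653 = 78.799
Contributions (O − E)²/E:
  (70 − 76.600)²/76.600 = 0.5687
  (81 − 71.743)²/71.743 = 1.1944
  (93 − 95.657)²/95.657 = 0.0738
  (87 − 65.299)²/65.299 = 7.2120
  (45 − 61.158)²/61.158 = 4.2690
  (76 − 81.544)²/81.544 = 0.3769
  (48 − 63.101)²/63.101 = 3.6139
  (66 − 59.100)²/59.100 = 0.8056
  (87 − 78.799)²/78.799 = 0.8535
χ² = 0.5687 + 1.1944 + 0.0738 + 7.2120 + 4.2690 + 0.3769 + 3.6139 + 0.8056 + 0.8535 = 18.97
df = (3−1)(3−1) = 4. Since 18.97 > 13.277, reject the null hypothesis of independence at α = 0.01.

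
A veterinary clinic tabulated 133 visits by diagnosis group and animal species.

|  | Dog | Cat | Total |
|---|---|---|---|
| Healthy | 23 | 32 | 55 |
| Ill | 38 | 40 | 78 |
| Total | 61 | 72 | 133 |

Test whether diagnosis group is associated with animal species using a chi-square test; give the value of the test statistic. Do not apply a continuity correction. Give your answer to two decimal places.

0.62

Grand total N = 133.
Expected counts (row total × column total / N):
  Healthy, Dog: 55×61/133 = 25.226
  Healthy, Cat: 55×72/133 = 29.774
  Ill, Dog: 78×61/133 = 35.774
  Ill, Cat: 78×72/133 = 42.226
Contributions (O − E)²/E:
  (23 − 25.226)²/25.226 = 0.1964
  (32 − 29.774)²/29.774 = 0.1664
  (38 − 35.774)²/35.774 = 0.1385
  (40 − 42.226)²/42.226 = 0.1173
χ² = 0.1964 + 0.1664 + 0.1385 + 0.1173 = 0.62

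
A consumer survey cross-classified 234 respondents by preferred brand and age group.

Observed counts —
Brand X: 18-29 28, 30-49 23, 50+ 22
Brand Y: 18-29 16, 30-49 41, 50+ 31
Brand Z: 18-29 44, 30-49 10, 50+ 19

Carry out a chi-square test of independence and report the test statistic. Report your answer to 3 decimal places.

Row totals: 73, 88, 73. Column totals: 88, 74, 72. Grand total N = 234.
Expected counts (row total × column total / N):
  Brand X, 18-29: 73×88/234 = 27.45299
  Brand X, 30-49: 73×74/234 = 23.08547
  Brand X, 50+: 73×72/234 = 22.46154
  Brand Y, 18-29: 88×88/234 = 33.09402
  Brand Y, 30-49: 88×74/234 = 27.82906
  Brand Y, 50+: 88×72/234 = 27.07692
  Brand Z, 18-29: 73×88/234 = 27.45299
  Brand Z, 30-49: 73×74/234 = 23.08547
  Brand Z, 50+: 73×72/234 = 22.46154
Contributions (O − E)²/E:
  (28 − 27.45299)²/27.45299 = 0.0109
  (23 − 23.08547)²/23.08547 = 0.0003
  (22 − 22.46154)²/22.46154 = 0.0095
  (16 − 33.09402)²/33.09402 = 8.8296
  (41 − 27.82906)²/27.82906 = 6.2335
  (31 − 27.07692)²/27.07692 = 0.5684
  (44 − 27.45299)²/27.45299 = 9.9735
  (10 − 23.08547)²/23.08547 = 7.4172
  (19 − 22.46154)²/22.46154 = 0.5335
χ² = 0.0109 + 0.0003 + 0.0095 + 8.8296 + 6.2335 + 0.5684 + 9.9735 + 7.4172 + 0.5335 = 33.576

33.576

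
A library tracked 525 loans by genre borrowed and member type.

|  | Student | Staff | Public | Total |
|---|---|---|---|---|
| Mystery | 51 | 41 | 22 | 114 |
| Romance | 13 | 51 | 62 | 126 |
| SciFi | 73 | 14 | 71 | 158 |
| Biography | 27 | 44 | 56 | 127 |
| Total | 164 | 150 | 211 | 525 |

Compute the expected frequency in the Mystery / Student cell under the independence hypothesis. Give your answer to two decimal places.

Row total (Mystery) = 114; column total (Student) = 164; grand total N = 525.
Expected count = (row total × column total) / N = 114 × 164 / 525 = 35.61.

35.61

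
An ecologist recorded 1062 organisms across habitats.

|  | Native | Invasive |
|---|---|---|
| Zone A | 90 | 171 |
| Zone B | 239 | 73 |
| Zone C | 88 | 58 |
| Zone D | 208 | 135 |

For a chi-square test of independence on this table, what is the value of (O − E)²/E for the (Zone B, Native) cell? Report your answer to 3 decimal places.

Row total (Zone B) = 312; column total (Native) = 625; N = 1062.
Expected count E = 312 × 625 / 1062 = 183.6158.
Contribution = (O − E)²/E = (239 − 183.6158)² / 183.6158 = 16.706.

16.706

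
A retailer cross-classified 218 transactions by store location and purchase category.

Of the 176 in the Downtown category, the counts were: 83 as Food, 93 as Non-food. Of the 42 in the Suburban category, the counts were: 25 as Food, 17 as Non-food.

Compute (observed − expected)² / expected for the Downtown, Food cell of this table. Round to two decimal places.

Row total (Downtown) = 176; column total (Food) = 108; N = 218.
Expected count E = 176 × 108 / 218 = 87.193.
Contribution = (O − E)²/E = (83 − 87.193)² / 87.193 = 0.20.

0.20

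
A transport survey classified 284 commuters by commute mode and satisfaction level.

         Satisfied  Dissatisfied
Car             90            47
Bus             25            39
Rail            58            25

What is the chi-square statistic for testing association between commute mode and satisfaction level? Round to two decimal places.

Row totals: 137, 64, 83. Column totals: 173, 111. Grand total N = 284.
Expected counts (row total × column total / N):
  Car, Satisfied: 137×173/284 = 83.454
  Car, Dissatisfied: 137×111/284 = 53.546
  Bus, Satisfied: 64×173/284 = 38.986
  Bus, Dissatisfied: 64×111/284 = 25.014
  Rail, Satisfied: 83×173/284 = 50.560
  Rail, Dissatisfied: 83×111/284 = 32.440
Contributions (O − E)²/E:
  (90 − 83.454)²/83.454 = 0.5135
  (47 − 53.546)²/53.546 = 0.8002
  (25 − 38.986)²/38.986 = 5.0174
  (39 − 25.014)²/25.014 = 7.8199
  (58 − 50.560)²/50.560 = 1.0948
  (25 − 32.440)²/32.440 = 1.7063
χ² = 0.5135 + 0.8002 + 5.0174 + 7.8199 + 1.0948 + 1.7063 = 16.95

16.95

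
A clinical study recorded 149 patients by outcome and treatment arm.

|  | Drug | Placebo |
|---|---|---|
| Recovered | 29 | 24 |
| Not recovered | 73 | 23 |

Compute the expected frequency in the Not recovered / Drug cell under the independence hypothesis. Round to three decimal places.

65.718

Row total (Not recovered) = 96; column total (Drug) = 102; grand total N = 149.
Expected count = (row total × column total) / N = 96 × 102 / 149 = 65.718.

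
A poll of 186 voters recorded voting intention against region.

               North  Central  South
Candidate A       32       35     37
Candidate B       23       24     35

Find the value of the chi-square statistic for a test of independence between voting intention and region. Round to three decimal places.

Row totals: 104, 82. Column totals: 55, 59, 72. Grand total N = 186.
Expected counts (row total × column total / N):
  Candidate A, North: 104×55/186 = 30.7527
  Candidate A, Central: 104×59/186 = 32.9892
  Candidate A, South: 104×72/186 = 40.2581
  Candidate B, North: 82×55/186 = 24.2473
  Candidate B, Central: 82×59/186 = 26.0108
  Candidate B, South: 82×72/186 = 31.7419
Contributions (O − E)²/E:
  (32 − 30.7527)²/30.7527 = 0.0506
  (35 − 32.9892)²/32.9892 = 0.1226
  (37 − 40.2581)²/40.2581 = 0.2637
  (23 − 24.2473)²/24.2473 = 0.0642
  (24 − 26.0108)²/26.0108 = 0.1554
  (35 − 31.7419)²/31.7419 = 0.3344
χ² = 0.0506 + 0.1226 + 0.2637 + 0.0642 + 0.1554 + 0.3344 = 0.991

0.991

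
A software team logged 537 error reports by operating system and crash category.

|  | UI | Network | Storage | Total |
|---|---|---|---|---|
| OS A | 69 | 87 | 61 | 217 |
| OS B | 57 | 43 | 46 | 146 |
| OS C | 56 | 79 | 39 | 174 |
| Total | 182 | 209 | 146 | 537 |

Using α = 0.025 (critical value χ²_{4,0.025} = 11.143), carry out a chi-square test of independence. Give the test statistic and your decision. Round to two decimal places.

9.42; fail to reject H₀

Grand total N = 537.
Expected counts (row total × column total / N):
  OS A, UI: 217×182/537 = 73.546
  OS A, Network: 217×209/537 = 84.456
  OS A, Storage: 217×146/537 = 58.998
  OS B, UI: 146×182/537 = 49.482
  OS B, Network: 146×209/537 = 56.823
  OS B, Storage: 146×146/537 = 39.695
  OS C, UI: 174×182/537 = 58.972
  OS C, Network: 174×209/537 = 67.721
  OS C, Storage: 174×146/537 = 47.307
Contributions (O − E)²/E:
  (69 − 73.546)²/73.546 = 0.2810
  (87 − 84.456)²/84.456 = 0.0766
  (61 − 58.998)²/58.998 = 0.0679
  (57 − 49.482)²/49.482 = 1.1422
  (43 − 56.823)²/56.823 = 3.3626
  (46 − 39.695)²/39.695 = 1.0015
  (56 − 58.972)²/58.972 = 0.1498
  (79 − 67.721)²/67.721 = 1.8785
  (39 − 47.307)²/47.307 = 1.4587
χ² = 0.2810 + 0.0766 + 0.0679 + 1.1422 + 3.3626 + 1.0015 + 0.1498 + 1.8785 + 1.4587 = 9.42
df = (3−1)(3−1) = 4. Since 9.42 < 11.143, fail to reject the null hypothesis of independence at α = 0.025.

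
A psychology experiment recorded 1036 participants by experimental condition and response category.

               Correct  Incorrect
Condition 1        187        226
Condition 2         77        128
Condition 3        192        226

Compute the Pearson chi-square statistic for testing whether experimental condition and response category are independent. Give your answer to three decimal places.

4.357

Row totals: 413, 205, 418. Column totals: 456, 580. Grand total N = 1036.
Expected counts (row total × column total / N):
  Condition 1, Correct: 413×456/1036 = 181.7838
  Condition 1, Incorrect: 413×580/1036 = 231.2162
  Condition 2, Correct: 205×456/1036 = 90.2317
  Condition 2, Incorrect: 205×580/1036 = 114.7683
  Condition 3, Correct: 418×456/1036 = 183.9846
  Condition 3, Incorrect: 418×580/1036 = 234.0154
Contributions (O − E)²/E:
  (187 − 181.7838)²/181.7838 = 0.1497
  (226 − 231.2162)²/231.2162 = 0.1177
  (77 − 90.2317)²/90.2317 = 1.9403
  (128 − 114.7683)²/114.7683 = 1.5255
  (192 − 183.9846)²/183.9846 = 0.3492
  (226 − 234.0154)²/234.0154 = 0.2745
χ² = 0.1497 + 0.1177 + 1.9403 + 1.5255 + 0.3492 + 0.2745 = 4.357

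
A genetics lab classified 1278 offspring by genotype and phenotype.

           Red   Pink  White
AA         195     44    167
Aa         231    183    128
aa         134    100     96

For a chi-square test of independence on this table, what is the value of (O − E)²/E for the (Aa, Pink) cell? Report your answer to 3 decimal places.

Row total (Aa) = 542; column total (Pink) = 327; N = 1278.
Expected count E = 542 × 327 / 1278 = 138.6808.
Contribution = (O − E)²/E = (183 − 138.6808)² / 138.6808 = 14.163.

14.163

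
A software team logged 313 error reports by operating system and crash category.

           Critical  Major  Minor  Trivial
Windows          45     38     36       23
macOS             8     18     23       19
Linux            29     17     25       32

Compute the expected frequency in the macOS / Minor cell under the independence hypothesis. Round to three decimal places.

Row total (macOS) = 68; column total (Minor) = 84; grand total N = 313.
Expected count = (row total × column total) / N = 68 × 84 / 313 = 18.249.

18.249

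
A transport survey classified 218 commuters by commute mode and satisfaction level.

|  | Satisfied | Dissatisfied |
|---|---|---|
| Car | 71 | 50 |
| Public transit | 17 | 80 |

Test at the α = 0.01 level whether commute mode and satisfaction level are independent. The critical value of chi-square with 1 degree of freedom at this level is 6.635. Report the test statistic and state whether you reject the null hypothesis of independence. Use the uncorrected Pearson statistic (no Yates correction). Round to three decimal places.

Row totals: 121, 97. Column totals: 88, 130. Grand total N = 218.
Expected counts (row total × column total / N):
  Car, Satisfied: 121×88/218 = 48.8440
  Car, Dissatisfied: 121×130/218 = 72.1560
  Public transit, Satisfied: 97×88/218 = 39.1560
  Public transit, Dissatisfied: 97×130/218 = 57.8440
Contributions (O − E)²/E:
  (71 − 48.8440)²/48.8440 = 10.0501
  (50 − 72.1560)²/72.1560 = 6.8032
  (17 − 39.1560)²/39.1560 = 12.5367
  (80 − 57.8440)²/57.8440 = 8.4864
χ² = 10.0501 + 6.8032 + 12.5367 + 8.4864 = 37.876
df = (2−1)(2−1) = 1. Since 37.876 > 6.635, reject the null hypothesis of independence at α = 0.01.

37.876; reject H₀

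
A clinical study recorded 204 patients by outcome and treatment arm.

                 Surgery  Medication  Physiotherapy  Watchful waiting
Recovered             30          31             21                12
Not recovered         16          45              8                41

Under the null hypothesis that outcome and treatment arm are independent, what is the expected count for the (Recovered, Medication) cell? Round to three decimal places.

35.020

Row total (Recovered) = 94; column total (Medication) = 76; grand total N = 204.
Expected count = (row total × column total) / N = 94 × 76 / 204 = 35.020.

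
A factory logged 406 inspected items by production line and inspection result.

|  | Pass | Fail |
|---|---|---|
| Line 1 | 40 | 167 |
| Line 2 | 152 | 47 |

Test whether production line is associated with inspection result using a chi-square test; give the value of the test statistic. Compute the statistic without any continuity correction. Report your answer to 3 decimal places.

132.517

Row totals: 207, 199. Column totals: 192, 214. Grand total N = 406.
Expected counts (row total × column total / N):
  Line 1, Pass: 207×192/406 = 97.8916
  Line 1, Fail: 207×214/406 = 109.1084
  Line 2, Pass: 199×192/406 = 94.1084
  Line 2, Fail: 199×214/406 = 104.8916
Contributions (O − E)²/E:
  (40 − 97.8916)²/97.8916 = 34.2362
  (167 − 109.1084)²/109.1084 = 30.7166
  (152 − 94.1084)²/94.1084 = 35.6125
  (47 − 104.8916)²/104.8916 = 31.9514
χ² = 34.2362 + 30.7166 + 35.6125 + 31.9514 = 132.517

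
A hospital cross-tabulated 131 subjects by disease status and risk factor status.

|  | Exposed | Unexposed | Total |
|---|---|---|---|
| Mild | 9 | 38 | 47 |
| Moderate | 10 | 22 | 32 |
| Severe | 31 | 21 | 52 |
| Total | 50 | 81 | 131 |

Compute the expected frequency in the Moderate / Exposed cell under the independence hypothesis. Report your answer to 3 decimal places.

12.214

Row total (Moderate) = 32; column total (Exposed) = 50; grand total N = 131.
Expected count = (row total × column total) / N = 32 × 50 / 131 = 12.214.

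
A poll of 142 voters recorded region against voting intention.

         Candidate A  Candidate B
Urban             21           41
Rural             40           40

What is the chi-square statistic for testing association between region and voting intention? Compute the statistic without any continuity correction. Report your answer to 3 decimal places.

Row totals: 62, 80. Column totals: 61, 81. Grand total N = 142.
Expected counts (row total × column total / N):
  Urban, Candidate A: 62×61/142 = 26.6338
  Urban, Candidate B: 62×81/142 = 35.3662
  Rural, Candidate A: 80×61/142 = 34.3662
  Rural, Candidate B: 80×81/142 = 45.6338
Contributions (O − E)²/E:
  (21 − 26.6338)²/26.6338 = 1.1917
  (41 − 35.3662)²/35.3662 = 0.8975
  (40 − 34.3662)²/34.3662 = 0.9236
  (40 − 45.6338)²/45.6338 = 0.6955
χ² = 1.1917 + 0.8975 + 0.9236 + 0.6955 = 3.708

3.708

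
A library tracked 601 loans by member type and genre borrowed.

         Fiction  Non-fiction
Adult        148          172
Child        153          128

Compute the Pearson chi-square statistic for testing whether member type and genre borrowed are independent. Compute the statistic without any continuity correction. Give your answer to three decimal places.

4.023

Row totals: 320, 281. Column totals: 301, 300. Grand total N = 601.
Expected counts (row total × column total / N):
  Adult, Fiction: 320×301/601 = 160.2662
  Adult, Non-fiction: 320×300/601 = 159.7338
  Child, Fiction: 281×301/601 = 140.7338
  Child, Non-fiction: 281×300/601 = 140.2662
Contributions (O − E)²/E:
  (148 − 160.2662)²/160.2662 = 0.9388
  (172 − 159.7338)²/159.7338 = 0.9419
  (153 − 140.7338)²/140.7338 = 1.0691
  (128 − 140.2662)²/140.2662 = 1.0727
χ² = 0.9388 + 0.9419 + 1.0691 + 1.0727 = 4.023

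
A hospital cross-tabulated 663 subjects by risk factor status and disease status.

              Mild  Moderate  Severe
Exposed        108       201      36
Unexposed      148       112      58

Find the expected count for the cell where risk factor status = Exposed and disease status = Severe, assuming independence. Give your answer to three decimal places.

Row total (Exposed) = 345; column total (Severe) = 94; grand total N = 663.
Expected count = (row total × column total) / N = 345 × 94 / 663 = 48.914.

48.914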